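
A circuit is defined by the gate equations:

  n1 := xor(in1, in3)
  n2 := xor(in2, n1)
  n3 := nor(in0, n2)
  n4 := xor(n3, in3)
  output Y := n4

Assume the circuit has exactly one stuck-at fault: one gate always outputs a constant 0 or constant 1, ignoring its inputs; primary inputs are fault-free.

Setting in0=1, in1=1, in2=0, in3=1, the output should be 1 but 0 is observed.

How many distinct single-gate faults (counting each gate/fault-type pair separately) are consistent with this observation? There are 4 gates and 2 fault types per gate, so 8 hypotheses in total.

2

Fault-free: n1=0, n2=0, n3=0, n4=1 → 1. Observed 0.
  n1 stuck-at-0: output 1 ✗
  n1 stuck-at-1: output 1 ✗
  n2 stuck-at-0: output 1 ✗
  n2 stuck-at-1: output 1 ✗
  n3 stuck-at-0: output 1 ✗
  n3 stuck-at-1: output 0 ✓
  n4 stuck-at-0: output 0 ✓
  n4 stuck-at-1: output 1 ✗
Consistent faults: {n3 stuck-at-1, n4 stuck-at-0} — 2 in all.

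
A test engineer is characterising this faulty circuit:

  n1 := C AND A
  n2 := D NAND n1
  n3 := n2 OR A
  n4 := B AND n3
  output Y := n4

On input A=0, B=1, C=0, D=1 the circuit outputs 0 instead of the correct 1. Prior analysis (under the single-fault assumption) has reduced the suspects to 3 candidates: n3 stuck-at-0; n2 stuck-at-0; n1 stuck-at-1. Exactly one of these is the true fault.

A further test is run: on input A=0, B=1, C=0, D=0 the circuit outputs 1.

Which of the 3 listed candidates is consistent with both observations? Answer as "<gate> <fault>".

Evaluate each candidate on input A=0, B=1, C=0, D=0:
  n3 stuck-at-0: n1=0, n2=1, n3=0 [stuck-at-0], n4=0 → 0 — eliminated
  n2 stuck-at-0: n1=0, n2=0 [stuck-at-0], n3=0, n4=0 → 0 — eliminated
  n1 stuck-at-1: n1=1 [stuck-at-1], n2=1, n3=1, n4=1 → 1 — matches
Only n1 stuck-at-1 reproduces the observed 1.

n1 stuck-at-1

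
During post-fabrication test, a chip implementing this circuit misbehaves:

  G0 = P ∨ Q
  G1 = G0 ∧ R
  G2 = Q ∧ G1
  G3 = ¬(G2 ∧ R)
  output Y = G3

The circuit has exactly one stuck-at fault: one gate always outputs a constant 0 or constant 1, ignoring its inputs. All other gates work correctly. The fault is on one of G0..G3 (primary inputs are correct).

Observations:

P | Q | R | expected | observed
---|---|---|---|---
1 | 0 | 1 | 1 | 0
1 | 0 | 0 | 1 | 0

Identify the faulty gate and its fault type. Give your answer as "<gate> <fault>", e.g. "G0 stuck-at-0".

G3 stuck-at-0

Fault-free values for test 1 (P=1, Q=0, R=1): G0=1, G1=1, G2=0, G3=1, giving Y=1. Observed 0.
Test 1: faults giving observed 0 are {G2 stuck-at-1, G3 stuck-at-0}.
Test 2 (P=1, Q=0, R=0): fault-free G0=1, G1=0, G2=0, G3=1 → 1; observed 0. Eliminates G2 stuck-at-1.
Only G3 stuck-at-0 is consistent with every test.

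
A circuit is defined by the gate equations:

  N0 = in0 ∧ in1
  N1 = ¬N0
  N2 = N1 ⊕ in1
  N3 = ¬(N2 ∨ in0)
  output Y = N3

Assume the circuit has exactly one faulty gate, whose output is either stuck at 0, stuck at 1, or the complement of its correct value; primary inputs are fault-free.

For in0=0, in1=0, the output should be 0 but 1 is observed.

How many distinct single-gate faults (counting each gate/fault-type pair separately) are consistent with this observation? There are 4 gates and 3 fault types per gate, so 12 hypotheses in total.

Fault-free: N0=0, N1=1, N2=1, N3=0 → 0. Observed 1.
  N0 stuck-at-0: output 0 ✗
  N0 stuck-at-1: output 1 ✓
  N0 inverted output: output 1 ✓
  N1 stuck-at-0: output 1 ✓
  N1 stuck-at-1: output 0 ✗
  N1 inverted output: output 1 ✓
  N2 stuck-at-0: output 1 ✓
  N2 stuck-at-1: output 0 ✗
  N2 inverted output: output 1 ✓
  N3 stuck-at-0: output 0 ✗
  N3 stuck-at-1: output 1 ✓
  N3 inverted output: output 1 ✓
Consistent faults: {N0 stuck-at-1, N0 inverted output, N1 stuck-at-0, N1 inverted output, N2 stuck-at-0, N2 inverted output, N3 stuck-at-1, N3 inverted output} — 8 in all.

8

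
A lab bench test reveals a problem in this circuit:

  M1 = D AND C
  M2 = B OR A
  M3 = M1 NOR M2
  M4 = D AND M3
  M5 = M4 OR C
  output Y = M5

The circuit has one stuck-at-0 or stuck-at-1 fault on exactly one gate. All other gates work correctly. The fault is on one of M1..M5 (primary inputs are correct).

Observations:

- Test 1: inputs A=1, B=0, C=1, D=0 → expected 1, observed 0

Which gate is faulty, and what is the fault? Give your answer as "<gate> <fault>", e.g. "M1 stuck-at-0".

Fault-free values for test 1 (A=1, B=0, C=1, D=0): M1=0, M2=1, M3=0, M4=0, M5=1, giving Y=1. Observed 0.
Test 1: faults giving observed 0 are {M5 stuck-at-0}.
Only M5 stuck-at-0 is consistent with every test.

M5 stuck-at-0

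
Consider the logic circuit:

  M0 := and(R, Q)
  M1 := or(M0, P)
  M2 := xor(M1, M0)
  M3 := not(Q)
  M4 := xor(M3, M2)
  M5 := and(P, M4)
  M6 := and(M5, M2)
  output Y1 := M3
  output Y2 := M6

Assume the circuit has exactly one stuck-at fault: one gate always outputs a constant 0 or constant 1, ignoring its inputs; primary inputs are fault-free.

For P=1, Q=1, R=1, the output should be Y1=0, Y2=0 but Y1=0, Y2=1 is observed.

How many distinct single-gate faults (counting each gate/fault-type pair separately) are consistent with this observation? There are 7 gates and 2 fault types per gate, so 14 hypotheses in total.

Fault-free: M0=1, M1=1, M2=0, M3=0, M4=0, M5=0, M6=0 → Y1=0, Y2=0. Observed Y1=0, Y2=1.
  M0 stuck-at-0: output Y1=0, Y2=1 ✓
  M0 stuck-at-1: output Y1=0, Y2=0 ✗
  M1 stuck-at-0: output Y1=0, Y2=1 ✓
  M1 stuck-at-1: output Y1=0, Y2=0 ✗
  M2 stuck-at-0: output Y1=0, Y2=0 ✗
  M2 stuck-at-1: output Y1=0, Y2=1 ✓
  M3 stuck-at-0: output Y1=0, Y2=0 ✗
  M3 stuck-at-1: output Y1=1, Y2=0 ✗
  M4 stuck-at-0: output Y1=0, Y2=0 ✗
  M4 stuck-at-1: output Y1=0, Y2=0 ✗
  M5 stuck-at-0: output Y1=0, Y2=0 ✗
  M5 stuck-at-1: output Y1=0, Y2=0 ✗
  M6 stuck-at-0: output Y1=0, Y2=0 ✗
  M6 stuck-at-1: output Y1=0, Y2=1 ✓
Consistent faults: {M0 stuck-at-0, M1 stuck-at-0, M2 stuck-at-1, M6 stuck-at-1} — 4 in all.

4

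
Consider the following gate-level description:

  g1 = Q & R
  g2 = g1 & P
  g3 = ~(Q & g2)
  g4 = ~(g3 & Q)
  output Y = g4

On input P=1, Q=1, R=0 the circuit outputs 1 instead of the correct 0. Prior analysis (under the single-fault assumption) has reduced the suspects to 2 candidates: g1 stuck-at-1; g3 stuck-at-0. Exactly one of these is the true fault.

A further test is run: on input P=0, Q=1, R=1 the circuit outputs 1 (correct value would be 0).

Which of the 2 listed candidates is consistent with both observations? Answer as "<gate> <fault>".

Evaluate each candidate on input P=0, Q=1, R=1:
  g1 stuck-at-1: g1=1 [stuck-at-1], g2=0, g3=1, g4=0 → 0 — eliminated
  g3 stuck-at-0: g1=1, g2=0, g3=0 [stuck-at-0], g4=1 → 1 — matches
Only g3 stuck-at-0 reproduces the observed 1.

g3 stuck-at-0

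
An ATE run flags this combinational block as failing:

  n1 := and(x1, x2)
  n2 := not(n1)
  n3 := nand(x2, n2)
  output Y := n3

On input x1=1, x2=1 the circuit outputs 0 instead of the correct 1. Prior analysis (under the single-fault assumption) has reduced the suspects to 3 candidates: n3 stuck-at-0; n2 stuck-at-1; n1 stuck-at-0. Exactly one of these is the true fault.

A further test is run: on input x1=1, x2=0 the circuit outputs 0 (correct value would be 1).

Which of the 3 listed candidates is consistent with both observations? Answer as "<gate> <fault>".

Evaluate each candidate on input x1=1, x2=0:
  n3 stuck-at-0: n1=0, n2=1, n3=0 [stuck-at-0] → 0 — matches
  n2 stuck-at-1: n1=0, n2=1 [stuck-at-1], n3=1 → 1 — eliminated
  n1 stuck-at-0: n1=0 [stuck-at-0], n2=1, n3=1 → 1 — eliminated
Only n3 stuck-at-0 reproduces the observed 0.

n3 stuck-at-0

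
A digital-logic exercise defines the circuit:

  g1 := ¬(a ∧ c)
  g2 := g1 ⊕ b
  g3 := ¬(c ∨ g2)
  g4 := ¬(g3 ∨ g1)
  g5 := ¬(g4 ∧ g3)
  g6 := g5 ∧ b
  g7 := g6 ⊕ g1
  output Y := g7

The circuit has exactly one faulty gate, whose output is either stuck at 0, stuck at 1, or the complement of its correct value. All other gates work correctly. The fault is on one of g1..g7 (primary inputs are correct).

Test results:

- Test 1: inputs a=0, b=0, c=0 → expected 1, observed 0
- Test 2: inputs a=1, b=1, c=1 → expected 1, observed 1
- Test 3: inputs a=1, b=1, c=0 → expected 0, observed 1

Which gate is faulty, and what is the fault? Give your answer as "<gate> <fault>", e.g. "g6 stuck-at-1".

Fault-free values for test 1 (a=0, b=0, c=0): g1=1, g2=1, g3=0, g4=0, g5=1, g6=0, g7=1, giving Y=1. Observed 0.
Test 1: faults giving observed 0 are {g1 stuck-at-0, g1 inverted output, g6 stuck-at-1, g6 inverted output, g7 stuck-at-0, g7 inverted output}.
Test 2 (a=1, b=1, c=1): fault-free g1=0, g2=1, g3=0, g4=1, g5=1, g6=1, g7=1 → 1; observed 1. Eliminates g1 inverted output, g6 inverted output, g7 stuck-at-0, g7 inverted output.
Test 3 (a=1, b=1, c=0): fault-free g1=1, g2=0, g3=1, g4=0, g5=1, g6=1, g7=0 → 0; observed 1. Eliminates g6 stuck-at-1.
Only g1 stuck-at-0 is consistent with every test.

g1 stuck-at-0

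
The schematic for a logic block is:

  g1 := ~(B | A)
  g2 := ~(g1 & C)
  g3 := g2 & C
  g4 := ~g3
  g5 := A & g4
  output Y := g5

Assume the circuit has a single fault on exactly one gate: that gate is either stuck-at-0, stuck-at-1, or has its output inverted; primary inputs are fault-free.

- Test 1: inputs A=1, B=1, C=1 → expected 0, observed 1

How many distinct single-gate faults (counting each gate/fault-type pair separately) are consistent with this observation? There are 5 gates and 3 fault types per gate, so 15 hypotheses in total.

Fault-free: g1=0, g2=1, g3=1, g4=0, g5=0 → 0. Observed 1.
  g1: stuck-at-1, inverted output ✓; others ✗
  g2: stuck-at-0, inverted output ✓; others ✗
  g3: stuck-at-0, inverted output ✓; others ✗
  g4: stuck-at-1, inverted output ✓; others ✗
  g5: stuck-at-1, inverted output ✓; others ✗
Consistent faults: {g1 stuck-at-1, g1 inverted output, g2 stuck-at-0, g2 inverted output, g3 stuck-at-0, g3 inverted output, g4 stuck-at-1, g4 inverted output, g5 stuck-at-1, g5 inverted output} — 10 in all.

10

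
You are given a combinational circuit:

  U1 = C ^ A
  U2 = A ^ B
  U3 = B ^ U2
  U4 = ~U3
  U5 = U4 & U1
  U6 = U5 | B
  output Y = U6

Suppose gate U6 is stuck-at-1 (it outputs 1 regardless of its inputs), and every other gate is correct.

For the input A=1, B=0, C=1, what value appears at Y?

Propagate with U6 forced: U1=0, U2=1, U3=1, U4=0, U5=0, U6=1 [stuck-at-1].
So Y = 1. (Without the fault it would be 0.)

1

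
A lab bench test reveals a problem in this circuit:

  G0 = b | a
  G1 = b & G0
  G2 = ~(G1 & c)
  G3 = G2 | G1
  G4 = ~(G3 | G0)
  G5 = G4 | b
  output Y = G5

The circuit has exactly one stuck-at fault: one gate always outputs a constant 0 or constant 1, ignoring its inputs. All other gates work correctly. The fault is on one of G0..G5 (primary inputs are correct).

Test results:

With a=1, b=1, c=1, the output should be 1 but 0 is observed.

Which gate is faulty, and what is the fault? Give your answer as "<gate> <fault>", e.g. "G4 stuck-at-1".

G5 stuck-at-0

Fault-free values for test 1 (a=1, b=1, c=1): G0=1, G1=1, G2=0, G3=1, G4=0, G5=1, giving Y=1. Observed 0.
Test 1: faults giving observed 0 are {G5 stuck-at-0}.
Only G5 stuck-at-0 is consistent with every test.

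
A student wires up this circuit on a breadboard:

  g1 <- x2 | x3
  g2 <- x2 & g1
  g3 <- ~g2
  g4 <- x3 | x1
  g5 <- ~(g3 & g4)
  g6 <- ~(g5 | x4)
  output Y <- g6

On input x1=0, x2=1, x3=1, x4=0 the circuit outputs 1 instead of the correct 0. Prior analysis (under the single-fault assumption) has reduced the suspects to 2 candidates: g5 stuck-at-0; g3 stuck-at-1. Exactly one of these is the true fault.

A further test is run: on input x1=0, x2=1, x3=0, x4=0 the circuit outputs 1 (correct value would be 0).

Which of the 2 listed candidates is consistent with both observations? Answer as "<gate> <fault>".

g5 stuck-at-0

Evaluate each candidate on input x1=0, x2=1, x3=0, x4=0:
  g5 stuck-at-0: g1=1, g2=1, g3=0, g4=0, g5=0 [stuck-at-0], g6=1 → 1 — matches
  g3 stuck-at-1: g1=1, g2=1, g3=1 [stuck-at-1], g4=0, g5=1, g6=0 → 0 — eliminated
Only g5 stuck-at-0 reproduces the observed 1.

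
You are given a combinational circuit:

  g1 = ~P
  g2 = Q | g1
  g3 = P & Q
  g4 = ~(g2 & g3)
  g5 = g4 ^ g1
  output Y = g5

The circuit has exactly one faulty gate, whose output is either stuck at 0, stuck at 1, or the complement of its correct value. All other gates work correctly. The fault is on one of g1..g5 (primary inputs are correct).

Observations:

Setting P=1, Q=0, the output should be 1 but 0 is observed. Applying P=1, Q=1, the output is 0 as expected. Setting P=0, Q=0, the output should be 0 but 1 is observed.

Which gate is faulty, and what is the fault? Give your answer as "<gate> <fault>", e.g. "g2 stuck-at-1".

Fault-free values for test 1 (P=1, Q=0): g1=0, g2=0, g3=0, g4=1, g5=1, giving Y=1. Observed 0.
Test 1: faults giving observed 0 are {g1 stuck-at-1, g1 inverted output, g4 stuck-at-0, g4 inverted output, g5 stuck-at-0, g5 inverted output}.
Test 2 (P=1, Q=1): fault-free g1=0, g2=1, g3=1, g4=0, g5=0 → 0; observed 0. Eliminates g1 stuck-at-1, g1 inverted output, g4 inverted output, g5 inverted output.
Test 3 (P=0, Q=0): fault-free g1=1, g2=1, g3=0, g4=1, g5=0 → 0; observed 1. Eliminates g5 stuck-at-0.
Only g4 stuck-at-0 is consistent with every test.

g4 stuck-at-0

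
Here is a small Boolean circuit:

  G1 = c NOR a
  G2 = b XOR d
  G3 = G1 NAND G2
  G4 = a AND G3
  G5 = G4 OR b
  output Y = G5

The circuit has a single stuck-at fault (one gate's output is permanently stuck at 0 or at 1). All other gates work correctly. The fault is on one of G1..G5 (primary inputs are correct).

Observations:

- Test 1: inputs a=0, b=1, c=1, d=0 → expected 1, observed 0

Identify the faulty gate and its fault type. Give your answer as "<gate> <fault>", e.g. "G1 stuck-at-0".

G5 stuck-at-0

Fault-free values for test 1 (a=0, b=1, c=1, d=0): G1=0, G2=1, G3=1, G4=0, G5=1, giving Y=1. Observed 0.
Test 1: faults giving observed 0 are {G5 stuck-at-0}.
Only G5 stuck-at-0 is consistent with every test.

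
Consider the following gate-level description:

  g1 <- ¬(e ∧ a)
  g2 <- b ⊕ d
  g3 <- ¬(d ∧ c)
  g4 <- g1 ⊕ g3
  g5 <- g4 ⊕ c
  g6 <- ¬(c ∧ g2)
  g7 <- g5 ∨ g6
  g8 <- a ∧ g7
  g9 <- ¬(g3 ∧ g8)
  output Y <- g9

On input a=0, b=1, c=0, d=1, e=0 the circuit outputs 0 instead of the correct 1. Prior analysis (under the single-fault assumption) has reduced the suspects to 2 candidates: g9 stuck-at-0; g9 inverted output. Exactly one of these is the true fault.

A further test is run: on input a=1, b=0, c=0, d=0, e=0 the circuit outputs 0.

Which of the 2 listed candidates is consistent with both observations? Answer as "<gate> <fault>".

g9 stuck-at-0

Evaluate each candidate on input a=1, b=0, c=0, d=0, e=0:
  g9 stuck-at-0: g1=1, g2=0, g3=1, g4=0, g5=0, g6=1, g7=1, g8=1, g9=0 [stuck-at-0] → 0 — matches
  g9 inverted output: g1=1, g2=0, g3=1, g4=0, g5=0, g6=1, g7=1, g8=1, g9=1 [inverted output] → 1 — eliminated
Only g9 stuck-at-0 reproduces the observed 0.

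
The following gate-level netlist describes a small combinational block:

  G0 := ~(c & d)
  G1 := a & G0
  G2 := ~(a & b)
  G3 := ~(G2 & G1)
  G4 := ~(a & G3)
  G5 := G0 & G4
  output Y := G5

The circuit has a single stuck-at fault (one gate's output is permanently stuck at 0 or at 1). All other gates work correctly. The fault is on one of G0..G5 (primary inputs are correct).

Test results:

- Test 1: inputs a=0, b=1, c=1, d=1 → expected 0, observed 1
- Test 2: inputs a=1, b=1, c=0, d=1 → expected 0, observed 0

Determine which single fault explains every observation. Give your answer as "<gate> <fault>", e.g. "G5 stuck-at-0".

G0 stuck-at-1

Fault-free values for test 1 (a=0, b=1, c=1, d=1): G0=0, G1=0, G2=1, G3=1, G4=1, G5=0, giving Y=0. Observed 1.
Test 1: faults giving observed 1 are {G0 stuck-at-1, G5 stuck-at-1}.
Test 2 (a=1, b=1, c=0, d=1): fault-free G0=1, G1=1, G2=0, G3=1, G4=0, G5=0 → 0; observed 0. Eliminates G5 stuck-at-1.
Only G0 stuck-at-1 is consistent with every test.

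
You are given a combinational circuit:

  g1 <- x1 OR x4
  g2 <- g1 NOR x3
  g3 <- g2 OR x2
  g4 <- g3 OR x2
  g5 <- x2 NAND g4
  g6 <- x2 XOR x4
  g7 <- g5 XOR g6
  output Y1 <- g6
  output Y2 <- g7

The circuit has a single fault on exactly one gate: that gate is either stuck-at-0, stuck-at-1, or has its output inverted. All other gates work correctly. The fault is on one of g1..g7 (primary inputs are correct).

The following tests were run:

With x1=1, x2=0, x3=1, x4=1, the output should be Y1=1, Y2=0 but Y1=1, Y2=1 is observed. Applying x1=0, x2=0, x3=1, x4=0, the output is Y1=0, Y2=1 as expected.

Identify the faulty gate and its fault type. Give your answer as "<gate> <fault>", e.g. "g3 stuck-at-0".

g7 stuck-at-1

Fault-free values for test 1 (x1=1, x2=0, x3=1, x4=1): g1=1, g2=0, g3=0, g4=0, g5=1, g6=1, g7=0, giving Y1=1, Y2=0. Observed Y1=1, Y2=1.
Test 1: faults giving observed Y1=1, Y2=1 are {g5 stuck-at-0, g5 inverted output, g7 stuck-at-1, g7 inverted output}.
Test 2 (x1=0, x2=0, x3=1, x4=0): fault-free g1=0, g2=0, g3=0, g4=0, g5=1, g6=0, g7=1 → Y1=0, Y2=1; observed Y1=0, Y2=1. Eliminates g5 stuck-at-0, g5 inverted output, g7 inverted output.
Only g7 stuck-at-1 is consistent with every test.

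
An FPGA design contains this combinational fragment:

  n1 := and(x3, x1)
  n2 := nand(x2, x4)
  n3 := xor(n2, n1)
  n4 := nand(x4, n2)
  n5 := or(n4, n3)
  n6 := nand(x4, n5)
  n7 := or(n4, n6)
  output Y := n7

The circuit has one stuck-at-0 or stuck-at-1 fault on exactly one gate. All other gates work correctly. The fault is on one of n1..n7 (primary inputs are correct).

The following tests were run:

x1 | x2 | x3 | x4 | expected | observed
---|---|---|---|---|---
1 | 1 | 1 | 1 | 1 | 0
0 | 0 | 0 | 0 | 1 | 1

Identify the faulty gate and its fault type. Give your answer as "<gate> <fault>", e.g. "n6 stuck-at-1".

n4 stuck-at-0

Fault-free values for test 1 (x1=1, x2=1, x3=1, x4=1): n1=1, n2=0, n3=1, n4=1, n5=1, n6=0, n7=1, giving Y=1. Observed 0.
Test 1: faults giving observed 0 are {n4 stuck-at-0, n7 stuck-at-0}.
Test 2 (x1=0, x2=0, x3=0, x4=0): fault-free n1=0, n2=1, n3=1, n4=1, n5=1, n6=1, n7=1 → 1; observed 1. Eliminates n7 stuck-at-0.
Only n4 stuck-at-0 is consistent with every test.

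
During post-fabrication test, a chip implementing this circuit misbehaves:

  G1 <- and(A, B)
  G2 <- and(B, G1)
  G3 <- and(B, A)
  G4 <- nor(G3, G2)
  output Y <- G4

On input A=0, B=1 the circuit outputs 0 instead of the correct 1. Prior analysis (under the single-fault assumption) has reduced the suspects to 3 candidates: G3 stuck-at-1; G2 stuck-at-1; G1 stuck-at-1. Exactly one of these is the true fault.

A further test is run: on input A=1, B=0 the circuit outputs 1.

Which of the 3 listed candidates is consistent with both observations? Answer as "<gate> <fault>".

Evaluate each candidate on input A=1, B=0:
  G3 stuck-at-1: G1=0, G2=0, G3=1 [stuck-at-1], G4=0 → 0 — eliminated
  G2 stuck-at-1: G1=0, G2=1 [stuck-at-1], G3=0, G4=0 → 0 — eliminated
  G1 stuck-at-1: G1=1 [stuck-at-1], G2=0, G3=0, G4=1 → 1 — matches
Only G1 stuck-at-1 reproduces the observed 1.

G1 stuck-at-1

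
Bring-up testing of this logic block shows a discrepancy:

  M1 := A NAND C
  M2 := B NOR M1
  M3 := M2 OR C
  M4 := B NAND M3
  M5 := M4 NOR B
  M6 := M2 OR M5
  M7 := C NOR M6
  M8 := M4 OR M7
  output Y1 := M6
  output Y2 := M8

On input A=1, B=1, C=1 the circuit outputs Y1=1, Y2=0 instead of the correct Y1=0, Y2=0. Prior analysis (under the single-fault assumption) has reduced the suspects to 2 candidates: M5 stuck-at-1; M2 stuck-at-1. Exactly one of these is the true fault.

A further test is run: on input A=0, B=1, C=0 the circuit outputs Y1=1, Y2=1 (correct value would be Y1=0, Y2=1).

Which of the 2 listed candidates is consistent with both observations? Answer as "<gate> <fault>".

M5 stuck-at-1

Evaluate each candidate on input A=0, B=1, C=0:
  M5 stuck-at-1: M1=1, M2=0, M3=0, M4=1, M5=1 [stuck-at-1], M6=1, M7=0, M8=1 → Y1=1, Y2=1 — matches
  M2 stuck-at-1: M1=1, M2=1 [stuck-at-1], M3=1, M4=0, M5=0, M6=1, M7=0, M8=0 → Y1=1, Y2=0 — eliminated
Only M5 stuck-at-1 reproduces the observed Y1=1, Y2=1.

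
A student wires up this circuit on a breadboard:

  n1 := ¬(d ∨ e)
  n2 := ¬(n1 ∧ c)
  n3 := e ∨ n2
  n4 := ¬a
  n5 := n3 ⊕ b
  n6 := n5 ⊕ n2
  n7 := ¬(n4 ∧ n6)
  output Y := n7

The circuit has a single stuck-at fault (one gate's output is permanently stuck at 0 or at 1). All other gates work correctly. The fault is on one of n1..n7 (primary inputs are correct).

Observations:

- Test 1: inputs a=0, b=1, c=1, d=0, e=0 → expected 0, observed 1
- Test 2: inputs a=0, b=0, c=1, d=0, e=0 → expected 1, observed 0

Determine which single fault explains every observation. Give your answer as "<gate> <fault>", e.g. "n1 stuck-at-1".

n3 stuck-at-1

Fault-free values for test 1 (a=0, b=1, c=1, d=0, e=0): n1=1, n2=0, n3=0, n4=1, n5=1, n6=1, n7=0, giving Y=0. Observed 1.
Test 1: faults giving observed 1 are {n3 stuck-at-1, n4 stuck-at-0, n5 stuck-at-0, n6 stuck-at-0, n7 stuck-at-1}.
Test 2 (a=0, b=0, c=1, d=0, e=0): fault-free n1=1, n2=0, n3=0, n4=1, n5=0, n6=0, n7=1 → 1; observed 0. Eliminates n4 stuck-at-0, n5 stuck-at-0, n6 stuck-at-0, n7 stuck-at-1.
Only n3 stuck-at-1 is consistent with every test.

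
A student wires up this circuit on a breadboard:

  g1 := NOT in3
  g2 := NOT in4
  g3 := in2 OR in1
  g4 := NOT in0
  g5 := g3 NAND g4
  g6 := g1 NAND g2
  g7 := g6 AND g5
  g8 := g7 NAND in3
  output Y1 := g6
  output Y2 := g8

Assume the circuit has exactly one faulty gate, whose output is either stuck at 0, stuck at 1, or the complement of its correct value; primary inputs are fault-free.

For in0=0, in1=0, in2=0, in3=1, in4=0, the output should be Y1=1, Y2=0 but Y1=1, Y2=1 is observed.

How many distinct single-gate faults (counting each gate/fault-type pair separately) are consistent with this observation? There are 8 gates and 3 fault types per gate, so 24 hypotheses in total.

Fault-free: g1=0, g2=1, g3=0, g4=1, g5=1, g6=1, g7=1, g8=0 → Y1=1, Y2=0. Observed Y1=1, Y2=1.
  g1: none of the 3 fault types match ✗
  g2: none of the 3 fault types match ✗
  g3: stuck-at-1, inverted output ✓; others ✗
  g4: none of the 3 fault types match ✗
  g5: stuck-at-0, inverted output ✓; others ✗
  g6: none of the 3 fault types match ✗
  g7: stuck-at-0, inverted output ✓; others ✗
  g8: stuck-at-1, inverted output ✓; others ✗
Consistent faults: {g3 stuck-at-1, g3 inverted output, g5 stuck-at-0, g5 inverted output, g7 stuck-at-0, g7 inverted output, g8 stuck-at-1, g8 inverted output} — 8 in all.

8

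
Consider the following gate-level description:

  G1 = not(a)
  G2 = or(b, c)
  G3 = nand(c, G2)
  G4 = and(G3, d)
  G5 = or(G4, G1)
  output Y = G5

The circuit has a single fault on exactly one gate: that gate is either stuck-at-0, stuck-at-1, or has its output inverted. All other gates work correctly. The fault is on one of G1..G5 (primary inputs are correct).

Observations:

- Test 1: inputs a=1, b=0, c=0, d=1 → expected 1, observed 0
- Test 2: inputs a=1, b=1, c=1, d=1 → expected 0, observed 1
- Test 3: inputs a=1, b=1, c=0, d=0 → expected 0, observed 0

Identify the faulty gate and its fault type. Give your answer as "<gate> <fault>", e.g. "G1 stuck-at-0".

Fault-free values for test 1 (a=1, b=0, c=0, d=1): G1=0, G2=0, G3=1, G4=1, G5=1, giving Y=1. Observed 0.
Test 1: faults giving observed 0 are {G3 stuck-at-0, G3 inverted output, G4 stuck-at-0, G4 inverted output, G5 stuck-at-0, G5 inverted output}.
Test 2 (a=1, b=1, c=1, d=1): fault-free G1=0, G2=1, G3=0, G4=0, G5=0 → 0; observed 1. Eliminates G3 stuck-at-0, G4 stuck-at-0, G5 stuck-at-0.
Test 3 (a=1, b=1, c=0, d=0): fault-free G1=0, G2=1, G3=1, G4=0, G5=0 → 0; observed 0. Eliminates G4 inverted output, G5 inverted output.
Only G3 inverted output is consistent with every test.

G3 inverted output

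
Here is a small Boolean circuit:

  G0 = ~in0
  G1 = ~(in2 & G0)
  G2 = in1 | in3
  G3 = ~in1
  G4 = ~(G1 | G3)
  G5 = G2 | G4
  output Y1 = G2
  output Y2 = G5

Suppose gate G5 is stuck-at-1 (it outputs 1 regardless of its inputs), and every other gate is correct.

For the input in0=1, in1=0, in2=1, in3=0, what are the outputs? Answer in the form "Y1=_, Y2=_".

Y1=0, Y2=1

Propagate with G5 forced: G0=0, G1=1, G2=0, G3=1, G4=0, G5=1 [stuck-at-1].
So the outputs are Y1=0, Y2=1. (Without the fault they would be Y1=0, Y2=0.)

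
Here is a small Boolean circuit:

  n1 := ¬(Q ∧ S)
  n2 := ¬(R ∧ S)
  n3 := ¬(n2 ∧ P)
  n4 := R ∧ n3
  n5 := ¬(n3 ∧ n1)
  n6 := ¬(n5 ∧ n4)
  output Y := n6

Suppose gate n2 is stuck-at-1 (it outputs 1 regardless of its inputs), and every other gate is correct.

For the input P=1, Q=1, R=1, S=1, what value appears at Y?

Propagate with n2 forced: n1=0, n2=1 [stuck-at-1], n3=0, n4=0, n5=1, n6=1.
So Y = 1. (Without the fault it would be 0.)

1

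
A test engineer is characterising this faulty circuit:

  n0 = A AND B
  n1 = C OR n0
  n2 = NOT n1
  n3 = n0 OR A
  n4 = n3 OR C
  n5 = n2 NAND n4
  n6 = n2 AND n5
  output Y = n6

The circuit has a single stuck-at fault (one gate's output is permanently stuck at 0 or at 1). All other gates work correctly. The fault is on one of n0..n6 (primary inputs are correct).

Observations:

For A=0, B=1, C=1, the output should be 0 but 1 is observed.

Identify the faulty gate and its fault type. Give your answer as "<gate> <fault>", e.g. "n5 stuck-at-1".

Fault-free values for test 1 (A=0, B=1, C=1): n0=0, n1=1, n2=0, n3=0, n4=1, n5=1, n6=0, giving Y=0. Observed 1.
Test 1: faults giving observed 1 are {n6 stuck-at-1}.
Only n6 stuck-at-1 is consistent with every test.

n6 stuck-at-1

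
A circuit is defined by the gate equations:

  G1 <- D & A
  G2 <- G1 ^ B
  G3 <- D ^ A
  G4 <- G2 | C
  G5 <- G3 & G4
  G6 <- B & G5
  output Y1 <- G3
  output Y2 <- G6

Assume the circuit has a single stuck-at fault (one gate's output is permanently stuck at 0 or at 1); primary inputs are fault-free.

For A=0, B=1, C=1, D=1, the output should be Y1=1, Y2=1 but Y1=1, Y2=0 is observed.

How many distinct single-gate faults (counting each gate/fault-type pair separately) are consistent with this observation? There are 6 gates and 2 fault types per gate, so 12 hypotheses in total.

Fault-free: G1=0, G2=1, G3=1, G4=1, G5=1, G6=1 → Y1=1, Y2=1. Observed Y1=1, Y2=0.
  G1 stuck-at-0: output Y1=1, Y2=1 ✗
  G1 stuck-at-1: output Y1=1, Y2=1 ✗
  G2 stuck-at-0: output Y1=1, Y2=1 ✗
  G2 stuck-at-1: output Y1=1, Y2=1 ✗
  G3 stuck-at-0: output Y1=0, Y2=0 ✗
  G3 stuck-at-1: output Y1=1, Y2=1 ✗
  G4 stuck-at-0: output Y1=1, Y2=0 ✓
  G4 stuck-at-1: output Y1=1, Y2=1 ✗
  G5 stuck-at-0: output Y1=1, Y2=0 ✓
  G5 stuck-at-1: output Y1=1, Y2=1 ✗
  G6 stuck-at-0: output Y1=1, Y2=0 ✓
  G6 stuck-at-1: output Y1=1, Y2=1 ✗
Consistent faults: {G4 stuck-at-0, G5 stuck-at-0, G6 stuck-at-0} — 3 in all.

3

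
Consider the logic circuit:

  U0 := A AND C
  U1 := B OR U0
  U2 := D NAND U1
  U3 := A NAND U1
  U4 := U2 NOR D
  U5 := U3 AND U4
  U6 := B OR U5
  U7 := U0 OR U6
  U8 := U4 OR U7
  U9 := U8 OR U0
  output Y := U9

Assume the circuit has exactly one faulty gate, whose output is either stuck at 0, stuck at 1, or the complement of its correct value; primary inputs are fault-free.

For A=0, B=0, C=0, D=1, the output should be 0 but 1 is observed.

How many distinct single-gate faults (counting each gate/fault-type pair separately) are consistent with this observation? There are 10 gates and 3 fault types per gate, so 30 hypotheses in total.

Fault-free: U0=0, U1=0, U2=1, U3=1, U4=0, U5=0, U6=0, U7=0, U8=0, U9=0 → 0. Observed 1.
  U0: stuck-at-1, inverted output ✓; others ✗
  U1: none of the 3 fault types match ✗
  U2: none of the 3 fault types match ✗
  U3: none of the 3 fault types match ✗
  U4: stuck-at-1, inverted output ✓; others ✗
  U5: stuck-at-1, inverted output ✓; others ✗
  U6: stuck-at-1, inverted output ✓; others ✗
  U7: stuck-at-1, inverted output ✓; others ✗
  U8: stuck-at-1, inverted output ✓; others ✗
  U9: stuck-at-1, inverted output ✓; others ✗
Consistent faults: {U0 stuck-at-1, U0 inverted output, U4 stuck-at-1, U4 inverted output, U5 stuck-at-1, U5 inverted output, U6 stuck-at-1, U6 inverted output, U7 stuck-at-1, U7 inverted output, U8 stuck-at-1, U8 inverted output, U9 stuck-at-1, U9 inverted output} — 14 in all.

14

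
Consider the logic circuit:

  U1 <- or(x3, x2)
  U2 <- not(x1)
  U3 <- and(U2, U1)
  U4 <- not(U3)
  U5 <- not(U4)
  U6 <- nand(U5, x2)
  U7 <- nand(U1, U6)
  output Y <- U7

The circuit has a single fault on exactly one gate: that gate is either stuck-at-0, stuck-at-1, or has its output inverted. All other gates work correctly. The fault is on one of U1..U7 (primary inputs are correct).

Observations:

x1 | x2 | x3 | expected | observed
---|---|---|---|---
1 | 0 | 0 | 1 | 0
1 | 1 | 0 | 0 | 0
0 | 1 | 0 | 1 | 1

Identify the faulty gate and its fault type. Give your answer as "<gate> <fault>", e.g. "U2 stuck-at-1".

U1 stuck-at-1

Fault-free values for test 1 (x1=1, x2=0, x3=0): U1=0, U2=0, U3=0, U4=1, U5=0, U6=1, U7=1, giving Y=1. Observed 0.
Test 1: faults giving observed 0 are {U1 stuck-at-1, U1 inverted output, U7 stuck-at-0, U7 inverted output}.
Test 2 (x1=1, x2=1, x3=0): fault-free U1=1, U2=0, U3=0, U4=1, U5=0, U6=1, U7=0 → 0; observed 0. Eliminates U1 inverted output, U7 inverted output.
Test 3 (x1=0, x2=1, x3=0): fault-free U1=1, U2=1, U3=1, U4=0, U5=1, U6=0, U7=1 → 1; observed 1. Eliminates U7 stuck-at-0.
Only U1 stuck-at-1 is consistent with every test.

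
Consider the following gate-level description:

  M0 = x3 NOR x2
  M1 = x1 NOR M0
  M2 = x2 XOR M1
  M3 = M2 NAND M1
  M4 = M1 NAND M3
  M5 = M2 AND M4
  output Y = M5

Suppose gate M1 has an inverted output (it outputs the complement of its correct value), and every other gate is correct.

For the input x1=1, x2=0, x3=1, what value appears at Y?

1

Propagate with M1 forced: M0=0, M1=1 [inverted output], M2=1, M3=0, M4=1, M5=1.
So Y = 1. (Without the fault it would be 0.)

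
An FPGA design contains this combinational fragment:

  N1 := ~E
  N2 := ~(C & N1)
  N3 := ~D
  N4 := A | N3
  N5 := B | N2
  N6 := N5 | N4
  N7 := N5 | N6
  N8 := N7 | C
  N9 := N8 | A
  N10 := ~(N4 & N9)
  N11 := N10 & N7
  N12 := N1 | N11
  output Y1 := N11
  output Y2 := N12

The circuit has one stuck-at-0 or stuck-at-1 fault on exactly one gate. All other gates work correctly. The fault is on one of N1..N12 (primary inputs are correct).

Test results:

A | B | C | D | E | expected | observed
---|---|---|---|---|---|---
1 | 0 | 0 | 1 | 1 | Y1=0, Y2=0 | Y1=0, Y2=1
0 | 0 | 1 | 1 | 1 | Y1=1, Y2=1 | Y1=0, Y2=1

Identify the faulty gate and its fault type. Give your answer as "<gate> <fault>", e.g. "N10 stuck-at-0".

Fault-free values for test 1 (A=1, B=0, C=0, D=1, E=1): N1=0, N2=1, N3=0, N4=1, N5=1, N6=1, N7=1, N8=1, N9=1, N10=0, N11=0, N12=0, giving Y1=0, Y2=0. Observed Y1=0, Y2=1.
Test 1: faults giving observed Y1=0, Y2=1 are {N1 stuck-at-1, N12 stuck-at-1}.
Test 2 (A=0, B=0, C=1, D=1, E=1): fault-free N1=0, N2=1, N3=0, N4=0, N5=1, N6=1, N7=1, N8=1, N9=1, N10=1, N11=1, N12=1 → Y1=1, Y2=1; observed Y1=0, Y2=1. Eliminates N12 stuck-at-1.
Only N1 stuck-at-1 is consistent with every test.

N1 stuck-at-1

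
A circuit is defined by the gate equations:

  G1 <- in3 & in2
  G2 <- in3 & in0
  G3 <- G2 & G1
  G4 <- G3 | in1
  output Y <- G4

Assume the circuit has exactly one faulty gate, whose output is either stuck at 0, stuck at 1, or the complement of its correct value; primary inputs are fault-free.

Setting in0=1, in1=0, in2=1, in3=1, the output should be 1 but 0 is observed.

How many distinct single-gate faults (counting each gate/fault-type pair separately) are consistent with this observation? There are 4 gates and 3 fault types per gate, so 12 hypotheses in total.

Fault-free: G1=1, G2=1, G3=1, G4=1 → 1. Observed 0.
  G1 stuck-at-0: output 0 ✓
  G1 stuck-at-1: output 1 ✗
  G1 inverted output: output 0 ✓
  G2 stuck-at-0: output 0 ✓
  G2 stuck-at-1: output 1 ✗
  G2 inverted output: output 0 ✓
  G3 stuck-at-0: output 0 ✓
  G3 stuck-at-1: output 1 ✗
  G3 inverted output: output 0 ✓
  G4 stuck-at-0: output 0 ✓
  G4 stuck-at-1: output 1 ✗
  G4 inverted output: output 0 ✓
Consistent faults: {G1 stuck-at-0, G1 inverted output, G2 stuck-at-0, G2 inverted output, G3 stuck-at-0, G3 inverted output, G4 stuck-at-0, G4 inverted output} — 8 in all.

8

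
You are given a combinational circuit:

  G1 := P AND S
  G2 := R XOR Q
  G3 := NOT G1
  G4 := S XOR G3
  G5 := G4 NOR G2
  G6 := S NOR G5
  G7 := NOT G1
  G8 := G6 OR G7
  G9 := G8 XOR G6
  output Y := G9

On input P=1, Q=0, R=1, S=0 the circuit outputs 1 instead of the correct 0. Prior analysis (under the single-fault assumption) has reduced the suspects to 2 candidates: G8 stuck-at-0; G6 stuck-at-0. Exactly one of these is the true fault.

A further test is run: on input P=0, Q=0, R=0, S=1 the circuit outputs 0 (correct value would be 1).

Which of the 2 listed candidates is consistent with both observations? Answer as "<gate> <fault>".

G8 stuck-at-0

Evaluate each candidate on input P=0, Q=0, R=0, S=1:
  G8 stuck-at-0: G1=0, G2=0, G3=1, G4=0, G5=1, G6=0, G7=1, G8=0 [stuck-at-0], G9=0 → 0 — matches
  G6 stuck-at-0: G1=0, G2=0, G3=1, G4=0, G5=1, G6=0 [stuck-at-0], G7=1, G8=1, G9=1 → 1 — eliminated
Only G8 stuck-at-0 reproduces the observed 0.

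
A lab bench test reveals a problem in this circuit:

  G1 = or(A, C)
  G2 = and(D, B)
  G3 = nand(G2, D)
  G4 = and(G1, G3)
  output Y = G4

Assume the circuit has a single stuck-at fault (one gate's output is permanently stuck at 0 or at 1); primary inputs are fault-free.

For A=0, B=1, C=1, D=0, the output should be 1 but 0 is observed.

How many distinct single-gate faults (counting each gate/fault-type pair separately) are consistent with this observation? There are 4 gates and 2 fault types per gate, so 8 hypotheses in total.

3

Fault-free: G1=1, G2=0, G3=1, G4=1 → 1. Observed 0.
  G1 stuck-at-0: output 0 ✓
  G1 stuck-at-1: output 1 ✗
  G2 stuck-at-0: output 1 ✗
  G2 stuck-at-1: output 1 ✗
  G3 stuck-at-0: output 0 ✓
  G3 stuck-at-1: output 1 ✗
  G4 stuck-at-0: output 0 ✓
  G4 stuck-at-1: output 1 ✗
Consistent faults: {G1 stuck-at-0, G3 stuck-at-0, G4 stuck-at-0} — 3 in all.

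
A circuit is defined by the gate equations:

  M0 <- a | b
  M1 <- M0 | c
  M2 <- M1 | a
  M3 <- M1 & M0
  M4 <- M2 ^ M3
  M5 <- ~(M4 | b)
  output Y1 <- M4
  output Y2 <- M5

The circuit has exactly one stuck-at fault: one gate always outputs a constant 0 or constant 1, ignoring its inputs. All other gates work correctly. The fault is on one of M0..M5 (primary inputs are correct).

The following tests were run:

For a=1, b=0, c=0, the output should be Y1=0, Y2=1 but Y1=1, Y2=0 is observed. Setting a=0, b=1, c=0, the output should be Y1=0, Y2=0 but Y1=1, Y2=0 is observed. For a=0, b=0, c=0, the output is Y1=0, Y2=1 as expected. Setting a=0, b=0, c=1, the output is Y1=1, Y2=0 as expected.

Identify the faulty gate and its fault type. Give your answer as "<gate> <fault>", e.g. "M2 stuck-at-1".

M3 stuck-at-0

Fault-free values for test 1 (a=1, b=0, c=0): M0=1, M1=1, M2=1, M3=1, M4=0, M5=1, giving Y1=0, Y2=1. Observed Y1=1, Y2=0.
Test 1: faults giving observed Y1=1, Y2=0 are {M0 stuck-at-0, M1 stuck-at-0, M2 stuck-at-0, M3 stuck-at-0, M4 stuck-at-1}.
Test 2 (a=0, b=1, c=0): fault-free M0=1, M1=1, M2=1, M3=1, M4=0, M5=0 → Y1=0, Y2=0; observed Y1=1, Y2=0. Eliminates M0 stuck-at-0, M1 stuck-at-0.
Test 3 (a=0, b=0, c=0): fault-free M0=0, M1=0, M2=0, M3=0, M4=0, M5=1 → Y1=0, Y2=1; observed Y1=0, Y2=1. Eliminates M4 stuck-at-1.
Test 4 (a=0, b=0, c=1): fault-free M0=0, M1=1, M2=1, M3=0, M4=1, M5=0 → Y1=1, Y2=0; observed Y1=1, Y2=0. Eliminates M2 stuck-at-0.
Only M3 stuck-at-0 is consistent with every test.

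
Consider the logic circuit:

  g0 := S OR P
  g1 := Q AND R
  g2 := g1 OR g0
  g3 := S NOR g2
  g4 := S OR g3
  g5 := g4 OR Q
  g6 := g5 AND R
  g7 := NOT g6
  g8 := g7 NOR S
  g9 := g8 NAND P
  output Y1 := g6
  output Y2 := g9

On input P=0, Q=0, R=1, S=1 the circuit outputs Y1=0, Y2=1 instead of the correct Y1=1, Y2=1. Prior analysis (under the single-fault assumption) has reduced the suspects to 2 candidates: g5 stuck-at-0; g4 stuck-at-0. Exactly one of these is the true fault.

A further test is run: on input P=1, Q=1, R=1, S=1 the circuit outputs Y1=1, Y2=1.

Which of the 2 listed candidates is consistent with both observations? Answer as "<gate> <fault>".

Evaluate each candidate on input P=1, Q=1, R=1, S=1:
  g5 stuck-at-0: g0=1, g1=1, g2=1, g3=0, g4=1, g5=0 [stuck-at-0], g6=0, g7=1, g8=0, g9=1 → Y1=0, Y2=1 — eliminated
  g4 stuck-at-0: g0=1, g1=1, g2=1, g3=0, g4=0 [stuck-at-0], g5=1, g6=1, g7=0, g8=0, g9=1 → Y1=1, Y2=1 — matches
Only g4 stuck-at-0 reproduces the observed Y1=1, Y2=1.

g4 stuck-at-0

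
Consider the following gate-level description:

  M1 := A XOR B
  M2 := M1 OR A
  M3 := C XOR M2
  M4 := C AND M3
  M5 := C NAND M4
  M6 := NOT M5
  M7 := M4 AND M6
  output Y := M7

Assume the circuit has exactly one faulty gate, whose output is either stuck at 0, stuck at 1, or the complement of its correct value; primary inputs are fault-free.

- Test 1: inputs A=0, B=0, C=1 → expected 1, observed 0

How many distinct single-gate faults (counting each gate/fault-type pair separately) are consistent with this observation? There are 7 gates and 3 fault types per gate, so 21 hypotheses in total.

Fault-free: M1=0, M2=0, M3=1, M4=1, M5=0, M6=1, M7=1 → 1. Observed 0.
  M1: stuck-at-1, inverted output ✓; others ✗
  M2: stuck-at-1, inverted output ✓; others ✗
  M3: stuck-at-0, inverted output ✓; others ✗
  M4: stuck-at-0, inverted output ✓; others ✗
  M5: stuck-at-1, inverted output ✓; others ✗
  M6: stuck-at-0, inverted output ✓; others ✗
  M7: stuck-at-0, inverted output ✓; others ✗
Consistent faults: {M1 stuck-at-1, M1 inverted output, M2 stuck-at-1, M2 inverted output, M3 stuck-at-0, M3 inverted output, M4 stuck-at-0, M4 inverted output, M5 stuck-at-1, M5 inverted output, M6 stuck-at-0, M6 inverted output, M7 stuck-at-0, M7 inverted output} — 14 in all.

14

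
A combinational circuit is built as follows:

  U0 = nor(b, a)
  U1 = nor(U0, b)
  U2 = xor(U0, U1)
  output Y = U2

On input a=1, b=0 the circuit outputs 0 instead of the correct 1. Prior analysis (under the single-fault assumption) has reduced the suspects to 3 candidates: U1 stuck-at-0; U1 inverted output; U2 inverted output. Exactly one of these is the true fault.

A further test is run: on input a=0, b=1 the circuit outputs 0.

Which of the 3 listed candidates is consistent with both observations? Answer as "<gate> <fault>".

Evaluate each candidate on input a=0, b=1:
  U1 stuck-at-0: U0=0, U1=0 [stuck-at-0], U2=0 → 0 — matches
  U1 inverted output: U0=0, U1=1 [inverted output], U2=1 → 1 — eliminated
  U2 inverted output: U0=0, U1=0, U2=1 [inverted output] → 1 — eliminated
Only U1 stuck-at-0 reproduces the observed 0.

U1 stuck-at-0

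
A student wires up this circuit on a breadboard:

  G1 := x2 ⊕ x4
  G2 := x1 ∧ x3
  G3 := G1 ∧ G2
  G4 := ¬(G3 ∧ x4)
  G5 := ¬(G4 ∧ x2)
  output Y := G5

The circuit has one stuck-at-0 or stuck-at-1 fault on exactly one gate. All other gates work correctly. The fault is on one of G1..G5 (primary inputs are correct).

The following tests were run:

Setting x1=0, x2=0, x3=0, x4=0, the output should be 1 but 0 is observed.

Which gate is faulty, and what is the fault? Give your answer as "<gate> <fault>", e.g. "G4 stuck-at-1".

Fault-free values for test 1 (x1=0, x2=0, x3=0, x4=0): G1=0, G2=0, G3=0, G4=1, G5=1, giving Y=1. Observed 0.
Test 1: faults giving observed 0 are {G5 stuck-at-0}.
Only G5 stuck-at-0 is consistent with every test.

G5 stuck-at-0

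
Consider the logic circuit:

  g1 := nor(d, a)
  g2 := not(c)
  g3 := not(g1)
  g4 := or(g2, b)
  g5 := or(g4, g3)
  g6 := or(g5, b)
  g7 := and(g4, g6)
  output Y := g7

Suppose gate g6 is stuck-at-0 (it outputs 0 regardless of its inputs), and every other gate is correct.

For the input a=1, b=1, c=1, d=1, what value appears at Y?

Propagate with g6 forced: g1=0, g2=0, g3=1, g4=1, g5=1, g6=0 [stuck-at-0], g7=0.
So Y = 0. (Without the fault it would be 1.)

0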